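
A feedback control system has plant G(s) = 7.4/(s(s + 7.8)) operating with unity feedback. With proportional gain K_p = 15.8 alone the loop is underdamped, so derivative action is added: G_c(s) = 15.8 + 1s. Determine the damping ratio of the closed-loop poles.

ζ = 0.703

Forward path: (15.8 + 1s)·7.4/(s(s+7.8)). The closed-loop characteristic equation is s² + (7.8 + 7.4·1)s + 7.4·15.8 = 0.
That is s² + 15.2s + 116.9 = 0, so ω_n = 10.81 rad/s and ζ = 15.2/(2·10.81) = 0.7029.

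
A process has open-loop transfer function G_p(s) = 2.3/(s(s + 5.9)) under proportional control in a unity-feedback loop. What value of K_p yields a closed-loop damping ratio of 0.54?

Closed-loop characteristic equation: s² + 5.9s + K_p·2.3 = 0.
So ω_n = √(2.3K_p) and 2ζω_n = 5.9, giving ζ = 5.9/(2√(2.3K_p)).
Setting ζ = 0.54: √(2.3K_p) = 5.9/(2·0.54) = 5.463, so K_p = 29.84/2.3 = 13.

K_p = 13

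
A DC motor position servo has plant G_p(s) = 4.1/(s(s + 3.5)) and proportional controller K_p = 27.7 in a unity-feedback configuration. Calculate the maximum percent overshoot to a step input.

The closed-loop denominator s² + 3.5s + 113.6 gives ω_n = √113.6 = 10.66 and ζ = 3.5/(2ω_n) = 0.1642.
%OS = 100·exp(−πζ/√(1−ζ²)) = 100·exp(−π·0.1642/√0.973) = 59.3%.

59.3%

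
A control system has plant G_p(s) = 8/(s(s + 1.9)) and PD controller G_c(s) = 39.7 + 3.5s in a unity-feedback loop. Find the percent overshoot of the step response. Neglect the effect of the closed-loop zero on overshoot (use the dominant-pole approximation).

Forward path: (39.7 + 3.5s)·8/(s(s+1.9)). The closed-loop characteristic equation is s² + (1.9 + 8·3.5)s + 8·39.7 = 0.
That is s² + 29.9s + 317.6 = 0, so ω_n = 17.82 rad/s and ζ = 29.9/(2·17.82) = 0.8389.
%OS = 100·exp(−πζ/√(1−ζ²)) = 0.789%.

0.789%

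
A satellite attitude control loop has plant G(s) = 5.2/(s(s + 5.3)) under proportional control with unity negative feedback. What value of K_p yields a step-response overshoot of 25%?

From %OS = 100·exp(−πζ/√(1−ζ²)) = 25%, ζ = −ln(0.25)/√(π²+ln²(0.25)) = 0.4037.
Characteristic equation s² + 5.3s + 5.2K_p = 0 gives ζ = 5.3/(2√(5.2K_p)).
Setting ζ = 0.4037: √(5.2K_p) = 5.3/(2·0.4037) = 6.564, so K_p = 43.09/5.2 = 8.29.

K_p = 8.29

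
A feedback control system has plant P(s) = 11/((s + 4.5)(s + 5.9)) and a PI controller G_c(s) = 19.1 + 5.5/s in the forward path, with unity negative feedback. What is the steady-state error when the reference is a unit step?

The open loop G_c(s)P(s) has a pole at the origin (type 1), so the static position error constant is infinite and e_ss = 1/(1+∞) = 0.

0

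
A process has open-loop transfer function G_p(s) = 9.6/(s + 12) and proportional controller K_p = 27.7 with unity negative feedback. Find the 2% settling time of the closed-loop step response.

T_s ≈ 0.0144 s

Closed-loop transfer function: T(s) = K_p·G_p(s)/(1 + K_p·G_p(s)) = 265.9/(s + 12 + 265.9) = 265.9/(s + 277.9).
Time constant τ = 1/277.9 = 0.003598 s, so the 2% settling time is about 4τ = 0.0144 s.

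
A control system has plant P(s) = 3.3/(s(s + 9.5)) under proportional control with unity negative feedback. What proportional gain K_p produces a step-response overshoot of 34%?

K_p = 64.8

From %OS = 100·exp(−πζ/√(1−ζ²)) = 34%, ζ = −ln(0.34)/√(π²+ln²(0.34)) = 0.3248.
Characteristic equation s² + 9.5s + 3.3K_p = 0 gives ζ = 9.5/(2√(3.3K_p)).
Setting ζ = 0.3248: √(3.3K_p) = 9.5/(2·0.3248) = 14.63, so K_p = 213.9/3.3 = 64.8.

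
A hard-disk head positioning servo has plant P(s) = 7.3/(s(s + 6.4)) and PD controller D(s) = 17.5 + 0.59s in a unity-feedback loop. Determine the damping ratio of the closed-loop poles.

ζ = 0.474

Forward path: (17.5 + 0.59s)·7.3/(s(s+6.4)). The closed-loop characteristic equation is s² + (6.4 + 7.3·0.59)s + 7.3·17.5 = 0.
That is s² + 10.71s + 127.8 = 0, so ω_n = 11.3 rad/s and ζ = 10.71/(2·11.3) = 0.4736.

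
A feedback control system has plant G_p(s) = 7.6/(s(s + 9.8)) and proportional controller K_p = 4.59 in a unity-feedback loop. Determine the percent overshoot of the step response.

0.939%

Closed-loop characteristic equation: s² + 9.8s + 34.88 = 0, so ω_n = 5.906 rad/s and ζ = 9.8/(2·5.906) = 0.8296.
%OS = 100·exp(−πζ/√(1−ζ²)) = 100·exp(−π·0.8296/√0.3117) = 0.939%.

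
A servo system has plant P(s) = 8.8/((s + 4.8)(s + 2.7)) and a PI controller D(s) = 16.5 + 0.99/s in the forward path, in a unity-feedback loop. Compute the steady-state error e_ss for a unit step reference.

0

The open loop D(s)P(s) has a pole at the origin (type 1), so the static position error constant is infinite and e_ss = 1/(1+∞) = 0.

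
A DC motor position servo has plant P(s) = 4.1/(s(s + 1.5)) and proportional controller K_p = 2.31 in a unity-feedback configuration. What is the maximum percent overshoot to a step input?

The closed-loop denominator s² + 1.5s + 9.471 gives ω_n = √9.471 = 3.077 and ζ = 1.5/(2ω_n) = 0.2437.
%OS = 100·exp(−πζ/√(1−ζ²)) = 100·exp(−π·0.2437/√0.9406) = 45.4%.

45.4%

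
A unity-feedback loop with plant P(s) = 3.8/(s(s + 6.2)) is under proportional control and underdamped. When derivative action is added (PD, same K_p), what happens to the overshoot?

decrease

The derivative term adds K·K_d to the s-coefficient of the characteristic equation, raising 2ζω_n while ω_n is unchanged; ζ increases, so overshoot decreases.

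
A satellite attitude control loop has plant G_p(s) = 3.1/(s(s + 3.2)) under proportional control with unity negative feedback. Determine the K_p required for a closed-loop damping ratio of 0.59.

K_p = 2.37

Closed-loop characteristic equation: s² + 3.2s + K_p·3.1 = 0.
So ω_n = √(3.1K_p) and 2ζω_n = 3.2, giving ζ = 3.2/(2√(3.1K_p)).
Setting ζ = 0.59: √(3.1K_p) = 3.2/(2·0.59) = 2.712, so K_p = 7.354/3.1 = 2.37.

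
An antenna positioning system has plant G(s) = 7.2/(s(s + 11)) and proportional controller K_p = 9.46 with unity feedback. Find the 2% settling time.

The closed-loop denominator s² + 11s + 68.11 gives ω_n = √68.11 = 8.253 and ζ = 11/(2ω_n) = 0.6664.
2% settling time T_s ≈ 4/(ζω_n) = 4/5.5 = 0.727 s.

T_s ≈ 0.727 s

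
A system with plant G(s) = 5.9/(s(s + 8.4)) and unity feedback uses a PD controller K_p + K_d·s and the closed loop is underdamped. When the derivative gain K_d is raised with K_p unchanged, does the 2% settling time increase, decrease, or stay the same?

decrease

Characteristic equation s² + (8.4 + 5.9K_d)s + 5.9K_p = 0: raising K_d increases ζω_n = (8.4+5.9K_d)/2 while the loop stays underdamped, so T_s ≈ 4/(ζω_n) decreases.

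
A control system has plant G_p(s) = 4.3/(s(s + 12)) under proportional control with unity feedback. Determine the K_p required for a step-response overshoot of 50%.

From %OS = 100·exp(−πζ/√(1−ζ²)) = 50%, ζ = −ln(0.5)/√(π²+ln²(0.5)) = 0.2155.
Characteristic equation s² + 12s + 4.3K_p = 0 gives ζ = 12/(2√(4.3K_p)).
Setting ζ = 0.2155: √(4.3K_p) = 12/(2·0.2155) = 27.85, so K_p = 775.5/4.3 = 180.

K_p = 180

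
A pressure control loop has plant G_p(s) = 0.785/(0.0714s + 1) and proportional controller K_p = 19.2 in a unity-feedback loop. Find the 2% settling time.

T_s ≈ 0.0178 s

Closed loop: T(s) = K_p·G_p/(1+K_p·G_p) = 15.07/(0.0714s + 1 + 15.07), with pole at s = −(1 + 15.07)/0.0714 = −225.1.
τ = 1/225.1 = 0.004443 s, so 2% settling time ≈ 4τ = 0.0178 s.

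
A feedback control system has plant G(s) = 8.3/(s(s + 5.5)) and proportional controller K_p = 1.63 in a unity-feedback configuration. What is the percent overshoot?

2.91%

The closed-loop denominator s² + 5.5s + 13.53 gives ω_n = √13.53 = 3.678 and ζ = 5.5/(2ω_n) = 0.7477.
%OS = 100·exp(−πζ/√(1−ζ²)) = 100·exp(−π·0.7477/√0.441) = 2.91%.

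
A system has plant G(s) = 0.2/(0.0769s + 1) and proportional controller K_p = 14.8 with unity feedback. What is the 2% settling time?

Closed loop: T(s) = K_p·G/(1+K_p·G) = 2.96/(0.0769s + 1 + 2.96), with pole at s = −(1 + 2.96)/0.0769 = −51.5.
τ = 1/51.5 = 0.01942 s, so 2% settling time ≈ 4τ = 0.0777 s.

T_s ≈ 0.0777 s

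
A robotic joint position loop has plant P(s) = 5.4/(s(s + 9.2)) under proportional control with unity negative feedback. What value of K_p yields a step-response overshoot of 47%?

From %OS = 100·exp(−πζ/√(1−ζ²)) = 47%, ζ = −ln(0.47)/√(π²+ln²(0.47)) = 0.2337.
Characteristic equation s² + 9.2s + 5.4K_p = 0 gives ζ = 9.2/(2√(5.4K_p)).
Setting ζ = 0.2337: √(5.4K_p) = 9.2/(2·0.2337) = 19.69, so K_p = 387.5/5.4 = 71.8.

K_p = 71.8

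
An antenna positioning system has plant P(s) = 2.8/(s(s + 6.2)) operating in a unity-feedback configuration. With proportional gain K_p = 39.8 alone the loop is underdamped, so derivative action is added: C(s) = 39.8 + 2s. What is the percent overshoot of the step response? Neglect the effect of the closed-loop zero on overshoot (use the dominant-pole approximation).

Forward path: (39.8 + 2s)·2.8/(s(s+6.2)). The closed-loop characteristic equation is s² + (6.2 + 2.8·2)s + 2.8·39.8 = 0.
That is s² + 11.8s + 111.4 = 0, so ω_n = 10.56 rad/s and ζ = 11.8/(2·10.56) = 0.5589.
%OS = 100·exp(−πζ/√(1−ζ²)) = 12%.

12%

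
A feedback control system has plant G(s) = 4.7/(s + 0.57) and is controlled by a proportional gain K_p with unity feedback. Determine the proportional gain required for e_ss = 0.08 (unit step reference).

K_p = 1.39

For a type-0 loop with proportional control, e_ss = 1/(1 + K_p·G(0)).
G(0) = 8.246. Require 1/(1 + K_p·8.246) = 0.08, so 1 + 8.246·K_p = 12.5.
K_p = (12.5 − 1)/8.246 = 1.39.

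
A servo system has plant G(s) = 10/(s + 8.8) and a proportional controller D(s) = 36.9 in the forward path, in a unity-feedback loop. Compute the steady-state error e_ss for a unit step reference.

0.0233

The loop is type 0. Static position error constant K_pos = D(0)·G(0) = 36.9·1.136 = 41.93.
Steady-state error to a unit step: e_ss = 1/(1+K_pos) = 1/42.93 = 0.0233.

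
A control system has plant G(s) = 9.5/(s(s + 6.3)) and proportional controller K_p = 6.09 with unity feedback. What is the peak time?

T_p = 0.454 s

Closed-loop characteristic equation: s² + 6.3s + 57.85 = 0, so ω_n = 7.606 rad/s and ζ = 6.3/(2·7.606) = 0.4141.
Damped frequency ω_d = ω_n√(1−ζ²) = 6.923 rad/s, so peak time T_p = π/ω_d = 0.454 s.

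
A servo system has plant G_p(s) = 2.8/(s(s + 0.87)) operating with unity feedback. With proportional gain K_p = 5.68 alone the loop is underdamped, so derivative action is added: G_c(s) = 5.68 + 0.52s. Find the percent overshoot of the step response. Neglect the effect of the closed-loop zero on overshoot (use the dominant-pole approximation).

Forward path: (5.68 + 0.52s)·2.8/(s(s+0.87)). The closed-loop characteristic equation is s² + (0.87 + 2.8·0.52)s + 2.8·5.68 = 0.
That is s² + 2.326s + 15.9 = 0, so ω_n = 3.988 rad/s and ζ = 2.326/(2·3.988) = 0.2916.
%OS = 100·exp(−πζ/√(1−ζ²)) = 38.4%.

38.4%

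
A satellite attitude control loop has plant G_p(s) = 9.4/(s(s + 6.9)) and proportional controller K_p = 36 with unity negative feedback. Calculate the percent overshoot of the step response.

From 1 + K_pG_p(s) = 0: s² + 6.9s + 338.4 = 0 ⇒ ω_n = 18.4, ζ = 0.1875.
%OS = 100·exp(−πζ/√(1−ζ²)) = 100·exp(−π·0.1875/√0.9648) = 54.9%.

54.9%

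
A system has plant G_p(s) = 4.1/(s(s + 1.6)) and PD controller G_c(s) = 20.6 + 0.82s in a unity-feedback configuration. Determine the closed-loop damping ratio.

Forward path: (20.6 + 0.82s)·4.1/(s(s+1.6)). The closed-loop characteristic equation is s² + (1.6 + 4.1·0.82)s + 4.1·20.6 = 0.
That is s² + 4.962s + 84.46 = 0, so ω_n = 9.19 rad/s and ζ = 4.962/(2·9.19) = 0.27.

ζ = 0.27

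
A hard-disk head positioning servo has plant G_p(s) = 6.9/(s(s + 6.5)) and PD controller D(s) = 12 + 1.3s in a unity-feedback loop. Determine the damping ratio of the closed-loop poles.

ζ = 0.85

Forward path: (12 + 1.3s)·6.9/(s(s+6.5)). The closed-loop characteristic equation is s² + (6.5 + 6.9·1.3)s + 6.9·12 = 0.
That is s² + 15.47s + 82.8 = 0, so ω_n = 9.099 rad/s and ζ = 15.47/(2·9.099) = 0.8501.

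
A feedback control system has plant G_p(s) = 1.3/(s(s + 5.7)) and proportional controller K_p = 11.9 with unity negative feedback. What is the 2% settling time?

The closed-loop denominator s² + 5.7s + 15.47 gives ω_n = √15.47 = 3.933 and ζ = 5.7/(2ω_n) = 0.7246.
2% settling time T_s ≈ 4/(ζω_n) = 4/2.85 = 1.4 s.

T_s ≈ 1.4 s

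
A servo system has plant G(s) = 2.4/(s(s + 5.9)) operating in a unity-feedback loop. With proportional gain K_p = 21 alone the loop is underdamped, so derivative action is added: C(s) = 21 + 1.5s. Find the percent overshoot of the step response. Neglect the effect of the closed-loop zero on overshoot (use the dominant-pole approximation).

Forward path: (21 + 1.5s)·2.4/(s(s+5.9)). The closed-loop characteristic equation is s² + (5.9 + 2.4·1.5)s + 2.4·21 = 0.
That is s² + 9.5s + 50.4 = 0, so ω_n = 7.099 rad/s and ζ = 9.5/(2·7.099) = 0.6691.
%OS = 100·exp(−πζ/√(1−ζ²)) = 5.91%.

5.91%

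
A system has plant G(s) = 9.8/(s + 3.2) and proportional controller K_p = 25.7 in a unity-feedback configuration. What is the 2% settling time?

Closed-loop transfer function: T(s) = K_p·G(s)/(1 + K_p·G(s)) = 251.9/(s + 3.2 + 251.9) = 251.9/(s + 255.1).
Time constant τ = 1/255.1 = 0.003921 s, so the 2% settling time is about 4τ = 0.0157 s.

T_s ≈ 0.0157 s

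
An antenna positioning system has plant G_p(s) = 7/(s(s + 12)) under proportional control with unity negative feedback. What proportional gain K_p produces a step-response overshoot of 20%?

K_p = 24.7

From %OS = 100·exp(−πζ/√(1−ζ²)) = 20%, ζ = −ln(0.2)/√(π²+ln²(0.2)) = 0.4559.
Characteristic equation s² + 12s + 7K_p = 0 gives ζ = 12/(2√(7K_p)).
Setting ζ = 0.4559: √(7K_p) = 12/(2·0.4559) = 13.16, so K_p = 173.2/7 = 24.7.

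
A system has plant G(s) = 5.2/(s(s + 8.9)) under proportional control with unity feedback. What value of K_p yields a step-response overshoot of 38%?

K_p = 44

From %OS = 100·exp(−πζ/√(1−ζ²)) = 38%, ζ = −ln(0.38)/√(π²+ln²(0.38)) = 0.2943.
Characteristic equation s² + 8.9s + 5.2K_p = 0 gives ζ = 8.9/(2√(5.2K_p)).
Setting ζ = 0.2943: √(5.2K_p) = 8.9/(2·0.2943) = 15.12, so K_p = 228.6/5.2 = 44.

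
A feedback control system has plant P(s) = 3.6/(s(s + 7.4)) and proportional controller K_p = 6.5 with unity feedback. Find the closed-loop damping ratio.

ζ = 0.765

1 + K_p·P(s) = 0 gives s² + 7.4s + 23.4 = 0.
Matching s² + 2ζω_n s + ω_n²: ω_n = √23.4 = 4.837 rad/s and 2ζω_n = 7.4, so ζ = 7.4/(2·4.837) = 0.765.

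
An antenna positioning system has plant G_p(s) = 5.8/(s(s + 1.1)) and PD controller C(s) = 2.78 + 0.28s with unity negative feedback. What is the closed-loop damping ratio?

ζ = 0.339

Forward path: (2.78 + 0.28s)·5.8/(s(s+1.1)). The closed-loop characteristic equation is s² + (1.1 + 5.8·0.28)s + 5.8·2.78 = 0.
That is s² + 2.724s + 16.12 = 0, so ω_n = 4.015 rad/s and ζ = 2.724/(2·4.015) = 0.3392.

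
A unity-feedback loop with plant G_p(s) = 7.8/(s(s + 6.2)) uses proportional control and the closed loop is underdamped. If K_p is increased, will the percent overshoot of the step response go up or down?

ζ = 6.2/(2√(7.8K_p)) decreases as K_p grows; lower damping means more overshoot.

increase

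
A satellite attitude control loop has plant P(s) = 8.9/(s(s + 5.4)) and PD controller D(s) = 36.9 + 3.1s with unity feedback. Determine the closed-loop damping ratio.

Forward path: (36.9 + 3.1s)·8.9/(s(s+5.4)). The closed-loop characteristic equation is s² + (5.4 + 8.9·3.1)s + 8.9·36.9 = 0.
That is s² + 32.99s + 328.4 = 0, so ω_n = 18.12 rad/s and ζ = 32.99/(2·18.12) = 0.9102.

ζ = 0.91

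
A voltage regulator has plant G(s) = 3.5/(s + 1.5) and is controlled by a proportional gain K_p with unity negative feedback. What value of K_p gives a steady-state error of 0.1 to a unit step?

For a type-0 loop with proportional control, e_ss = 1/(1 + K_p·G(0)).
G(0) = 2.333. Require 1/(1 + K_p·2.333) = 0.1, so 1 + 2.333·K_p = 10.
K_p = (10 − 1)/2.333 = 3.86.

K_p = 3.86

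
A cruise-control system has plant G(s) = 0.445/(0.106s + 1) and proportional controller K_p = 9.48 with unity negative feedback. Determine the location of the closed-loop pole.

s = -49.23

Closed loop: T(s) = K_p·G/(1+K_p·G) = 4.219/(0.106s + 1 + 4.219), with pole at s = −(1 + 4.219)/0.106 = −49.23.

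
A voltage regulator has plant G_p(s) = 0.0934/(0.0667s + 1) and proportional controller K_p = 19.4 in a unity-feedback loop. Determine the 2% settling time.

T_s ≈ 0.0949 s

Closed loop: T(s) = K_p·G_p/(1+K_p·G_p) = 1.812/(0.0667s + 1 + 1.812), with pole at s = −(1 + 1.812)/0.0667 = −42.16.
τ = 1/42.16 = 0.02372 s, so 2% settling time ≈ 4τ = 0.0949 s.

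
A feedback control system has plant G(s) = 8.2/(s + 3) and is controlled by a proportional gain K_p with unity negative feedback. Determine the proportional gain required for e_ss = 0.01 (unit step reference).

For a type-0 loop with proportional control, e_ss = 1/(1 + K_p·G(0)).
G(0) = 2.733. Require 1/(1 + K_p·2.733) = 0.01, so 1 + 2.733·K_p = 100.
K_p = (100 − 1)/2.733 = 36.2.

K_p = 36.2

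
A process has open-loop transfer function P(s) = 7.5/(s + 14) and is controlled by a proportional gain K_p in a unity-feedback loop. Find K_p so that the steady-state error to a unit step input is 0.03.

For a type-0 loop with proportional control, e_ss = 1/(1 + K_p·P(0)).
P(0) = 0.5357. Require 1/(1 + K_p·0.5357) = 0.03, so 1 + 0.5357·K_p = 33.33.
K_p = (33.33 − 1)/0.5357 = 60.4.

K_p = 60.4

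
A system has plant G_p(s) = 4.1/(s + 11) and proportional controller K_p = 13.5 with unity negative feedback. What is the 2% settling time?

T_s ≈ 0.0603 s

Closed-loop transfer function: T(s) = K_p·G_p(s)/(1 + K_p·G_p(s)) = 55.35/(s + 11 + 55.35) = 55.35/(s + 66.35).
Time constant τ = 1/66.35 = 0.01507 s, so the 2% settling time is about 4τ = 0.0603 s.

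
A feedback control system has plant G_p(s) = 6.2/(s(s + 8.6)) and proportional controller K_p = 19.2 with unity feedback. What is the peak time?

T_p = 0.313 s

The closed-loop denominator s² + 8.6s + 119 gives ω_n = √119 = 10.91 and ζ = 8.6/(2ω_n) = 0.3941.
Damped frequency ω_d = ω_n√(1−ζ²) = 10.03 rad/s, so peak time T_p = π/ω_d = 0.313 s.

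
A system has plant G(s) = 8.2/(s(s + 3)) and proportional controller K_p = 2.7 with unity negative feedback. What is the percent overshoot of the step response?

Closed-loop characteristic equation: s² + 3s + 22.14 = 0, so ω_n = 4.705 rad/s and ζ = 3/(2·4.705) = 0.3188.
%OS = 100·exp(−πζ/√(1−ζ²)) = 100·exp(−π·0.3188/√0.8984) = 34.8%.

34.8%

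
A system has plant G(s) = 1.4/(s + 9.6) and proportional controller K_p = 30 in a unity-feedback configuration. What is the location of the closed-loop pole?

Closed-loop transfer function: T(s) = K_p·G(s)/(1 + K_p·G(s)) = 42/(s + 9.6 + 42) = 42/(s + 51.6).
The closed-loop pole is at s = −51.6.

s = -51.6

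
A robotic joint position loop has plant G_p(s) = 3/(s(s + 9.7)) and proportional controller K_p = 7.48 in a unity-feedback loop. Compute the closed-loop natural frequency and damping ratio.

With unity feedback the closed-loop characteristic equation is s² + 9.7s + 7.48·3 = s² + 9.7s + 22.44 = 0.
Matching s² + 2ζω_n s + ω_n²: ω_n = √22.44 = 4.737 rad/s and 2ζω_n = 9.7, so ζ = 9.7/(2·4.737) = 1.02.

ω_n = 4.74 rad/s, ζ = 1.02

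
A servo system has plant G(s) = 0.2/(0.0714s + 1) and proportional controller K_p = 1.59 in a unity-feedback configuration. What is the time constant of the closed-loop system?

τ = 0.0542 s

Closed loop: T(s) = K_p·G/(1+K_p·G) = 0.318/(0.0714s + 1 + 0.318), with pole at s = −(1 + 0.318)/0.0714 = −18.46.
Closed-loop time constant τ = 1/18.46 = 0.0542 s.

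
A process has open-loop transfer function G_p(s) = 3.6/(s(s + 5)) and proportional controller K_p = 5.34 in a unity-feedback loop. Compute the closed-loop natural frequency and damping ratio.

The closed-loop denominator is s(s+5) + 5.34·3.6 = s² + 5s + 19.22.
So ω_n² = 19.22 ⇒ ω_n = 4.385 rad/s, and ζ = 5/(2ω_n) = 0.57.

ω_n = 4.38 rad/s, ζ = 0.57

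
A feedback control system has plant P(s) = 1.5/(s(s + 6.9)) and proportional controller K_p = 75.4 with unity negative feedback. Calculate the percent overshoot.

The closed-loop denominator s² + 6.9s + 113.1 gives ω_n = √113.1 = 10.63 and ζ = 6.9/(2ω_n) = 0.3244.
%OS = 100·exp(−πζ/√(1−ζ²)) = 100·exp(−π·0.3244/√0.8948) = 34%.

34%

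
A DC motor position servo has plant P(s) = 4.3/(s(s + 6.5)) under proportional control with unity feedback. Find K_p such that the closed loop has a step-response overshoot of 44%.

K_p = 38.4

From %OS = 100·exp(−πζ/√(1−ζ²)) = 44%, ζ = −ln(0.44)/√(π²+ln²(0.44)) = 0.2528.
Characteristic equation s² + 6.5s + 4.3K_p = 0 gives ζ = 6.5/(2√(4.3K_p)).
Setting ζ = 0.2528: √(4.3K_p) = 6.5/(2·0.2528) = 12.85, so K_p = 165.2/4.3 = 38.4.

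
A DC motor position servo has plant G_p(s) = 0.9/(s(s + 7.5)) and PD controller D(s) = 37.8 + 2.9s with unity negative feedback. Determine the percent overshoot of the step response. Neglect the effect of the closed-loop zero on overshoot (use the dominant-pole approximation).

Forward path: (37.8 + 2.9s)·0.9/(s(s+7.5)). The closed-loop characteristic equation is s² + (7.5 + 0.9·2.9)s + 0.9·37.8 = 0.
That is s² + 10.11s + 34.02 = 0, so ω_n = 5.833 rad/s and ζ = 10.11/(2·5.833) = 0.8667.
%OS = 100·exp(−πζ/√(1−ζ²)) = 0.426%.

0.426%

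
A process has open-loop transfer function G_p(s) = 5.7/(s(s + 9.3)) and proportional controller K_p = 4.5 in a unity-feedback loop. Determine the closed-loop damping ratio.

With unity feedback the closed-loop characteristic equation is s² + 9.3s + 4.5·5.7 = s² + 9.3s + 25.65 = 0.
Matching s² + 2ζω_n s + ω_n²: ω_n = √25.65 = 5.065 rad/s and 2ζω_n = 9.3, so ζ = 9.3/(2·5.065) = 0.918.

ζ = 0.918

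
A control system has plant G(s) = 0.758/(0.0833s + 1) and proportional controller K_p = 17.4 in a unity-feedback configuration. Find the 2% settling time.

Closed loop: T(s) = K_p·G/(1+K_p·G) = 13.19/(0.0833s + 1 + 13.19), with pole at s = −(1 + 13.19)/0.0833 = −170.3.
τ = 1/170.3 = 0.005871 s, so 2% settling time ≈ 4τ = 0.0235 s.

T_s ≈ 0.0235 s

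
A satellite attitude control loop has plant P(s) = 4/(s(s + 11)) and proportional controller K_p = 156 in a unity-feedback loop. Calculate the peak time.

Closed-loop characteristic equation: s² + 11s + 624 = 0, so ω_n = 24.98 rad/s and ζ = 11/(2·24.98) = 0.2202.
Damped frequency ω_d = ω_n√(1−ζ²) = 24.37 rad/s, so peak time T_p = π/ω_d = 0.129 s.

T_p = 0.129 s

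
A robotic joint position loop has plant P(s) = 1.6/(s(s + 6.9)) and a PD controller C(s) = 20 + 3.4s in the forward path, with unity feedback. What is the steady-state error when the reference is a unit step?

0

The open loop C(s)P(s) has a pole at the origin (type 1), so the static position error constant is infinite and e_ss = 1/(1+∞) = 0.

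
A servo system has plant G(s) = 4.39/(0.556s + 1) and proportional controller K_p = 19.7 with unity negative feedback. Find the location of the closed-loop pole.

s = -157.3

Closed loop: T(s) = K_p·G/(1+K_p·G) = 86.48/(0.556s + 1 + 86.48), with pole at s = −(1 + 86.48)/0.556 = −157.3.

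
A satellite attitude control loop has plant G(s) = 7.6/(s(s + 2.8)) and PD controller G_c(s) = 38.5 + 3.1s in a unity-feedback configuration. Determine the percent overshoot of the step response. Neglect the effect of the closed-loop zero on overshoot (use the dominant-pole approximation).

2.24%

Forward path: (38.5 + 3.1s)·7.6/(s(s+2.8)). The closed-loop characteristic equation is s² + (2.8 + 7.6·3.1)s + 7.6·38.5 = 0.
That is s² + 26.36s + 292.6 = 0, so ω_n = 17.11 rad/s and ζ = 26.36/(2·17.11) = 0.7705.
%OS = 100·exp(−πζ/√(1−ζ²)) = 2.24%.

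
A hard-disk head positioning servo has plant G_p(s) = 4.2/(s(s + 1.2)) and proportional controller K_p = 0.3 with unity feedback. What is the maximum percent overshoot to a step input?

The closed-loop denominator s² + 1.2s + 1.26 gives ω_n = √1.26 = 1.122 and ζ = 1.2/(2ω_n) = 0.5345.
%OS = 100·exp(−πζ/√(1−ζ²)) = 100·exp(−π·0.5345/√0.7143) = 13.7%.

13.7%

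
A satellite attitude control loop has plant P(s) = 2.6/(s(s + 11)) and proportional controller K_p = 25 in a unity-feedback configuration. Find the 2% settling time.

The closed-loop denominator s² + 11s + 65 gives ω_n = √65 = 8.062 and ζ = 11/(2ω_n) = 0.6822.
2% settling time T_s ≈ 4/(ζω_n) = 4/5.5 = 0.727 s.

T_s ≈ 0.727 s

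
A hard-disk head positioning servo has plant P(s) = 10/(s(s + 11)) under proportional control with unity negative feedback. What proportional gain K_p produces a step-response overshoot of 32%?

K_p = 26

From %OS = 100·exp(−πζ/√(1−ζ²)) = 32%, ζ = −ln(0.32)/√(π²+ln²(0.32)) = 0.341.
Characteristic equation s² + 11s + 10K_p = 0 gives ζ = 11/(2√(10K_p)).
Setting ζ = 0.341: √(10K_p) = 11/(2·0.341) = 16.13, so K_p = 260.2/10 = 26.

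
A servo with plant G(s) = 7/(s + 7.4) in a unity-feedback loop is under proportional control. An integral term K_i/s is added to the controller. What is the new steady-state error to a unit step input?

Adding integral action puts a pole at s = 0 in the forward path, raising the system type to 1; a type-1 loop has zero steady-state error to a step.

0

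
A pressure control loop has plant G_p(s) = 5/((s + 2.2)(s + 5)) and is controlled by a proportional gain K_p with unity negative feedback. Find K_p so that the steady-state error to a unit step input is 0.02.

The loop is type 0, so e_ss(step) = 1/(1 + K_pos) with K_pos = K_p·G_p(0).
G_p(0) = 0.4545. Require 1/(1 + K_p·0.4545) = 0.02, so 1 + 0.4545·K_p = 50.
K_p = (50 − 1)/0.4545 = 108.

K_p = 108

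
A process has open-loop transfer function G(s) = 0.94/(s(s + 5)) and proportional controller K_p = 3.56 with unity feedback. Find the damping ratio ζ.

1 + K_p·G(s) = 0 gives s² + 5s + 3.346 = 0.
So ω_n² = 3.346 ⇒ ω_n = 1.829 rad/s, and ζ = 5/(2ω_n) = 1.37.

ζ = 1.37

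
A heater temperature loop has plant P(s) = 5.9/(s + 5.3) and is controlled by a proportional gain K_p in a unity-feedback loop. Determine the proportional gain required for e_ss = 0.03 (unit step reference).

K_p = 29

Steady-state error for a unit step on this type-0 loop is 1/(1 + K_p·P(0)).
P(0) = 1.113. Require 1/(1 + K_p·1.113) = 0.03, so 1 + 1.113·K_p = 33.33.
K_p = (33.33 − 1)/1.113 = 29.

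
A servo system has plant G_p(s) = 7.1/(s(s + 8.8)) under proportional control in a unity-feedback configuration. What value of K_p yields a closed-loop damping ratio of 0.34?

K_p = 23.6

Closed-loop characteristic equation: s² + 8.8s + K_p·7.1 = 0.
So ω_n = √(7.1K_p) and 2ζω_n = 8.8, giving ζ = 8.8/(2√(7.1K_p)).
Setting ζ = 0.34: √(7.1K_p) = 8.8/(2·0.34) = 12.94, so K_p = 167.5/7.1 = 23.6.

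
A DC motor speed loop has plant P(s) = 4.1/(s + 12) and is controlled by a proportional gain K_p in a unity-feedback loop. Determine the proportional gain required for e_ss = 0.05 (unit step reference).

K_p = 55.6

For a type-0 loop with proportional control, e_ss = 1/(1 + K_p·P(0)).
P(0) = 0.3417. Require 1/(1 + K_p·0.3417) = 0.05, so 1 + 0.3417·K_p = 20.
K_p = (20 − 1)/0.3417 = 55.6.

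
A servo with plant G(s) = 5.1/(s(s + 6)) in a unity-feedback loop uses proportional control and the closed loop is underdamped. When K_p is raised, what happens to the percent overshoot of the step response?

increase

Characteristic equation s² + 6s + K_p·5.1 = 0: raising K_p raises ω_n while 2ζω_n = 6 is fixed, so ζ falls and overshoot grows.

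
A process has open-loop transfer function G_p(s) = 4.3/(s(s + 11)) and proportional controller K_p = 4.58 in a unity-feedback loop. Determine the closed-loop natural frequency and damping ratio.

ω_n = 4.44 rad/s, ζ = 1.24

The closed-loop denominator is s(s+11) + 4.58·4.3 = s² + 11s + 19.69.
So ω_n² = 19.69 ⇒ ω_n = 4.438 rad/s, and ζ = 11/(2ω_n) = 1.24.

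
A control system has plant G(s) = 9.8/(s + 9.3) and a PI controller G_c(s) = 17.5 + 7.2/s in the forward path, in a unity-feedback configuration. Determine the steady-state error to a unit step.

0

The open loop G_c(s)G(s) has a pole at the origin (type 1), so the static position error constant is infinite and e_ss = 1/(1+∞) = 0.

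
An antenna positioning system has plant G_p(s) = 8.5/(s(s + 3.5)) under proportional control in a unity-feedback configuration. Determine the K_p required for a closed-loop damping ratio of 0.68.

Closed-loop characteristic equation: s² + 3.5s + K_p·8.5 = 0.
So ω_n = √(8.5K_p) and 2ζω_n = 3.5, giving ζ = 3.5/(2√(8.5K_p)).
Setting ζ = 0.68: √(8.5K_p) = 3.5/(2·0.68) = 2.574, so K_p = 6.623/8.5 = 0.779.

K_p = 0.779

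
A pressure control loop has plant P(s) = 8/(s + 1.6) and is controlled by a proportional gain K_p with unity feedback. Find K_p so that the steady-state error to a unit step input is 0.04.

K_p = 4.8

Steady-state error for a unit step on this type-0 loop is 1/(1 + K_p·P(0)).
P(0) = 5. Require 1/(1 + K_p·5) = 0.04, so 1 + 5·K_p = 25.
K_p = (25 − 1)/5 = 4.8.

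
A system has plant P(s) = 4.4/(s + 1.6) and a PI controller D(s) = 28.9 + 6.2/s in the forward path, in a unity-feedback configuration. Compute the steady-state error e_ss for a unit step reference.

0

The open loop D(s)P(s) has a pole at the origin (type 1), so the static position error constant is infinite and e_ss = 1/(1+∞) = 0.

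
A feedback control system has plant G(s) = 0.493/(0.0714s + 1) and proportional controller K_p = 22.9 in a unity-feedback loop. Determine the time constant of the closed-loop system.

τ = 0.00581 s

Closed loop: T(s) = K_p·G/(1+K_p·G) = 11.29/(0.0714s + 1 + 11.29), with pole at s = −(1 + 11.29)/0.0714 = −172.1.
Closed-loop time constant τ = 1/172.1 = 0.00581 s.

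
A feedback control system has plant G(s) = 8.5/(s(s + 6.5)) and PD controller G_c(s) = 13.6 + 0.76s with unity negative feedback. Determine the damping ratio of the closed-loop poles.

Forward path: (13.6 + 0.76s)·8.5/(s(s+6.5)). The closed-loop characteristic equation is s² + (6.5 + 8.5·0.76)s + 8.5·13.6 = 0.
That is s² + 12.96s + 115.6 = 0, so ω_n = 10.75 rad/s and ζ = 12.96/(2·10.75) = 0.6027.

ζ = 0.603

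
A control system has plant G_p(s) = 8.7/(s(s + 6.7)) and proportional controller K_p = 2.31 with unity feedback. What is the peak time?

The closed-loop denominator s² + 6.7s + 20.1 gives ω_n = √20.1 = 4.483 and ζ = 6.7/(2ω_n) = 0.7473.
Damped frequency ω_d = ω_n√(1−ζ²) = 2.979 rad/s, so peak time T_p = π/ω_d = 1.05 s.

T_p = 1.05 s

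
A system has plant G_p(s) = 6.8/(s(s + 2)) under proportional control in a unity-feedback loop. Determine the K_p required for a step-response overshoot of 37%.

From %OS = 100·exp(−πζ/√(1−ζ²)) = 37%, ζ = −ln(0.37)/√(π²+ln²(0.37)) = 0.3017.
Characteristic equation s² + 2s + 6.8K_p = 0 gives ζ = 2/(2√(6.8K_p)).
Setting ζ = 0.3017: √(6.8K_p) = 2/(2·0.3017) = 3.314, so K_p = 10.98/6.8 = 1.62.

K_p = 1.62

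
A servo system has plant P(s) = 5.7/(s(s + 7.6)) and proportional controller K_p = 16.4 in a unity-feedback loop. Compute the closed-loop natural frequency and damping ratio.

ω_n = 9.67 rad/s, ζ = 0.393

1 + K_p·P(s) = 0 gives s² + 7.6s + 93.48 = 0.
So ω_n² = 93.48 ⇒ ω_n = 9.669 rad/s, and ζ = 7.6/(2ω_n) = 0.393.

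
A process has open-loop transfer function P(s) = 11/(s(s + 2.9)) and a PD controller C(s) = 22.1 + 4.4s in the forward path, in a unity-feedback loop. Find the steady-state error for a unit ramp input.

The loop has one pole at the origin (type 1). Velocity error constant K_v = lim_{s→0} s·C(s)P(s) = 22.1·11/2.9 = 83.83.
Steady-state error to a unit ramp: e_ss = 1/K_v = 0.0119.

0.0119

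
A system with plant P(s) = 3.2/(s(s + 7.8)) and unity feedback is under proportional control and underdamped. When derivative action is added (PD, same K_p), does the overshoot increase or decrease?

With PD the characteristic equation becomes s² + (a + K·K_d)s + K·K_p = 0; the damping term grows, ζ rises, overshoot falls.

decrease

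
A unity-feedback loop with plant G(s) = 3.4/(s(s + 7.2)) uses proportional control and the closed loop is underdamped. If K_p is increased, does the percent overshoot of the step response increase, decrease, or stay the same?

Characteristic equation s² + 7.2s + K_p·3.4 = 0: raising K_p raises ω_n while 2ζω_n = 7.2 is fixed, so ζ falls and overshoot grows.

increase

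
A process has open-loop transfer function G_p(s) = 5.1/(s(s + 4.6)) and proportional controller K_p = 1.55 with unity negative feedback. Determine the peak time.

From 1 + K_pG_p(s) = 0: s² + 4.6s + 7.905 = 0 ⇒ ω_n = 2.812, ζ = 0.818.
Damped frequency ω_d = ω_n√(1−ζ²) = 1.617 rad/s, so peak time T_p = π/ω_d = 1.94 s.

T_p = 1.94 s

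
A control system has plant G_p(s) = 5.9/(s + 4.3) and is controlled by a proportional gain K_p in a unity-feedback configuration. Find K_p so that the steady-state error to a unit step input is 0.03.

K_p = 23.6

The loop is type 0, so e_ss(step) = 1/(1 + K_pos) with K_pos = K_p·G_p(0).
G_p(0) = 1.372. Require 1/(1 + K_p·1.372) = 0.03, so 1 + 1.372·K_p = 33.33.
K_p = (33.33 − 1)/1.372 = 23.6.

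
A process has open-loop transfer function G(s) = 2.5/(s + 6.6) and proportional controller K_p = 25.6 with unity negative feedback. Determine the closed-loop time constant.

Closed-loop transfer function: T(s) = K_p·G(s)/(1 + K_p·G(s)) = 64/(s + 6.6 + 64) = 64/(s + 70.6).
Time constant τ = 1/70.6 = 0.0142 s.

τ = 0.0142 s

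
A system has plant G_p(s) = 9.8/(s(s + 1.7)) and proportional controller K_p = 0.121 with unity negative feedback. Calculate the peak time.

T_p = 4.62 s

Closed-loop characteristic equation: s² + 1.7s + 1.186 = 0, so ω_n = 1.089 rad/s and ζ = 1.7/(2·1.089) = 0.7806.
Damped frequency ω_d = ω_n√(1−ζ²) = 0.6807 rad/s, so peak time T_p = π/ω_d = 4.62 s.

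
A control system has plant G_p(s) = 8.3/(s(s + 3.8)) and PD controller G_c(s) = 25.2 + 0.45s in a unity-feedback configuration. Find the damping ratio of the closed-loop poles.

ζ = 0.261

Forward path: (25.2 + 0.45s)·8.3/(s(s+3.8)). The closed-loop characteristic equation is s² + (3.8 + 8.3·0.45)s + 8.3·25.2 = 0.
That is s² + 7.535s + 209.2 = 0, so ω_n = 14.46 rad/s and ζ = 7.535/(2·14.46) = 0.2605.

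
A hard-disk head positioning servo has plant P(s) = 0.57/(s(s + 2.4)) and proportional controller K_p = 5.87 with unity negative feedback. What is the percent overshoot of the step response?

Closed-loop characteristic equation: s² + 2.4s + 3.346 = 0, so ω_n = 1.829 rad/s and ζ = 2.4/(2·1.829) = 0.656.
%OS = 100·exp(−πζ/√(1−ζ²)) = 100·exp(−π·0.656/√0.5696) = 6.52%.

6.52%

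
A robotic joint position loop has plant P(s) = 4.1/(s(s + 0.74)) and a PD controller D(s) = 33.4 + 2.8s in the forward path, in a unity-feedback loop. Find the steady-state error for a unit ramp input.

The loop has one pole at the origin (type 1). Velocity error constant K_v = lim_{s→0} s·D(s)P(s) = 33.4·4.1/0.74 = 185.1.
Steady-state error to a unit ramp: e_ss = 1/K_v = 0.0054.

0.0054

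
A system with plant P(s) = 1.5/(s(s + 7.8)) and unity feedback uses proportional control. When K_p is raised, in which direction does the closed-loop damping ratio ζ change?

ζ = 7.8/(2√(1.5K_p)); increasing K_p raises the denominator, so ζ falls.

decrease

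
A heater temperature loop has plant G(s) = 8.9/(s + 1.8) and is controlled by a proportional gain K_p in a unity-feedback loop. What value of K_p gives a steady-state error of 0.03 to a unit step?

The loop is type 0, so e_ss(step) = 1/(1 + K_pos) with K_pos = K_p·G(0).
G(0) = 4.944. Require 1/(1 + K_p·4.944) = 0.03, so 1 + 4.944·K_p = 33.33.
K_p = (33.33 − 1)/4.944 = 6.54.

K_p = 6.54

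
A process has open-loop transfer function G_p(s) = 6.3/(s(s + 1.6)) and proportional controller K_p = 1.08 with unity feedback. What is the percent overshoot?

36.3%

From 1 + K_pG_p(s) = 0: s² + 1.6s + 6.804 = 0 ⇒ ω_n = 2.608, ζ = 0.3067.
%OS = 100·exp(−πζ/√(1−ζ²)) = 100·exp(−π·0.3067/√0.9059) = 36.3%.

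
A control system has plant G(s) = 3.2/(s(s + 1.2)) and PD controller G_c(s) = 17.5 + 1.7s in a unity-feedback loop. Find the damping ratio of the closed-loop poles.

ζ = 0.444

Forward path: (17.5 + 1.7s)·3.2/(s(s+1.2)). The closed-loop characteristic equation is s² + (1.2 + 3.2·1.7)s + 3.2·17.5 = 0.
That is s² + 6.64s + 56 = 0, so ω_n = 7.483 rad/s and ζ = 6.64/(2·7.483) = 0.4437.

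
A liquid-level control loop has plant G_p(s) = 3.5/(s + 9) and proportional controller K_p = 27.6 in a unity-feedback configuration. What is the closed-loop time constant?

Closed-loop transfer function: T(s) = K_p·G_p(s)/(1 + K_p·G_p(s)) = 96.6/(s + 9 + 96.6) = 96.6/(s + 105.6).
Time constant τ = 1/105.6 = 0.00947 s.

τ = 0.00947 s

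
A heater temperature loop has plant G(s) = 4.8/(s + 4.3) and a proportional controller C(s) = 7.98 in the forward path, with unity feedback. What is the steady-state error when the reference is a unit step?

0.101

The loop is type 0. Static position error constant K_pos = C(0)·G(0) = 7.98·1.116 = 8.908.
Steady-state error to a unit step: e_ss = 1/(1+K_pos) = 1/9.908 = 0.101.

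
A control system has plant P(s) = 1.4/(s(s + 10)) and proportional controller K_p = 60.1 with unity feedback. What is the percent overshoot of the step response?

13%

The closed-loop denominator s² + 10s + 84.14 gives ω_n = √84.14 = 9.173 and ζ = 10/(2ω_n) = 0.5451.
%OS = 100·exp(−πζ/√(1−ζ²)) = 100·exp(−π·0.5451/√0.7029) = 13%.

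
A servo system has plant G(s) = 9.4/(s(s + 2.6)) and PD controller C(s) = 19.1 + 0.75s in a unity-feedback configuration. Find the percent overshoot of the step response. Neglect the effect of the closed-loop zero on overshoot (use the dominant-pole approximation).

29.7%

Forward path: (19.1 + 0.75s)·9.4/(s(s+2.6)). The closed-loop characteristic equation is s² + (2.6 + 9.4·0.75)s + 9.4·19.1 = 0.
That is s² + 9.65s + 179.5 = 0, so ω_n = 13.4 rad/s and ζ = 9.65/(2·13.4) = 0.3601.
%OS = 100·exp(−πζ/√(1−ζ²)) = 29.7%.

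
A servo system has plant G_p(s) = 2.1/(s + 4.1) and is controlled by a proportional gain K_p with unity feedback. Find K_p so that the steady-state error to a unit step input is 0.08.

K_p = 22.5

For a type-0 loop with proportional control, e_ss = 1/(1 + K_p·G_p(0)).
G_p(0) = 0.5122. Require 1/(1 + K_p·0.5122) = 0.08, so 1 + 0.5122·K_p = 12.5.
K_p = (12.5 − 1)/0.5122 = 22.5.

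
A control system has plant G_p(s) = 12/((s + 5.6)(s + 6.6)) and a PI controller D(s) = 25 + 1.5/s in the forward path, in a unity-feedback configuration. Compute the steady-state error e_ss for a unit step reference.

The open loop D(s)G_p(s) has a pole at the origin (type 1), so the static position error constant is infinite and e_ss = 1/(1+∞) = 0.

0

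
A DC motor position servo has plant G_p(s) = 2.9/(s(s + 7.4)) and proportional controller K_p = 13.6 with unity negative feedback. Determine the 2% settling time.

T_s ≈ 1.08 s

Closed-loop characteristic equation: s² + 7.4s + 39.44 = 0, so ω_n = 6.28 rad/s and ζ = 7.4/(2·6.28) = 0.5892.
2% settling time T_s ≈ 4/(ζω_n) = 4/3.7 = 1.08 s.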